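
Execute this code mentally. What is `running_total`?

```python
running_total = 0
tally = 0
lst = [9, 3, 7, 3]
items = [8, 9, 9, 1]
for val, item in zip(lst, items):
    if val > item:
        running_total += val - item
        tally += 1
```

Let's trace through this code step by step.

Initialize: running_total = 0
Initialize: tally = 0
Initialize: lst = [9, 3, 7, 3]
Initialize: items = [8, 9, 9, 1]
Entering loop: for val, item in zip(lst, items):

After execution: running_total = 3
3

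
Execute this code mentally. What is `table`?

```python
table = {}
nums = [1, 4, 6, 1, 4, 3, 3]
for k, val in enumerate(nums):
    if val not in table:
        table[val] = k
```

Let's trace through this code step by step.

Initialize: table = {}
Initialize: nums = [1, 4, 6, 1, 4, 3, 3]
Entering loop: for k, val in enumerate(nums):

After execution: table = {1: 0, 4: 1, 6: 2, 3: 5}
{1: 0, 4: 1, 6: 2, 3: 5}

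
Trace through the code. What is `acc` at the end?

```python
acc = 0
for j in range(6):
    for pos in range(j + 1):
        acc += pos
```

Let's trace through this code step by step.

Initialize: acc = 0
Entering loop: for j in range(6):

After execution: acc = 35
35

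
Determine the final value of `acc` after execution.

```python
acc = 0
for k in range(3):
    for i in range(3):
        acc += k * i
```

Let's trace through this code step by step.

Initialize: acc = 0
Entering loop: for k in range(3):

After execution: acc = 9
9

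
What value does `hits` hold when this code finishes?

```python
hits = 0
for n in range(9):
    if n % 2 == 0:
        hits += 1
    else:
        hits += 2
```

Let's trace through this code step by step.

Initialize: hits = 0
Entering loop: for n in range(9):

After execution: hits = 13
13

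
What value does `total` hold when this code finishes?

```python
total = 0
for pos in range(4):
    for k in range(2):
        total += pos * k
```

Let's trace through this code step by step.

Initialize: total = 0
Entering loop: for pos in range(4):

After execution: total = 6
6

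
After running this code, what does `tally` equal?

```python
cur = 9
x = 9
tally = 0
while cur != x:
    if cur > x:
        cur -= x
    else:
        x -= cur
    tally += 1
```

Let's trace through this code step by step.

Initialize: cur = 9
Initialize: x = 9
Initialize: tally = 0
Entering loop: while cur != x:

After execution: tally = 0
0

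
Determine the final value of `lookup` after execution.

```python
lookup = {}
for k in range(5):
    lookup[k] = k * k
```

Let's trace through this code step by step.

Initialize: lookup = {}
Entering loop: for k in range(5):

After execution: lookup = {0: 0, 1: 1, 2: 4, 3: 9, 4: 16}
{0: 0, 1: 1, 2: 4, 3: 9, 4: 16}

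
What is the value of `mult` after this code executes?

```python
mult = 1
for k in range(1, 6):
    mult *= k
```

Let's trace through this code step by step.

Initialize: mult = 1
Entering loop: for k in range(1, 6):

After execution: mult = 120
120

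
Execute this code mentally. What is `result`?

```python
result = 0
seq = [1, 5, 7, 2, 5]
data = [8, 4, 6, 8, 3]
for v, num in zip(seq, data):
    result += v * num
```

Let's trace through this code step by step.

Initialize: result = 0
Initialize: seq = [1, 5, 7, 2, 5]
Initialize: data = [8, 4, 6, 8, 3]
Entering loop: for v, num in zip(seq, data):

After execution: result = 101
101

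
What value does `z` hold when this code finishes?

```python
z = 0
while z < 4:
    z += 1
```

Let's trace through this code step by step.

Initialize: z = 0
Entering loop: while z < 4:

After execution: z = 4
4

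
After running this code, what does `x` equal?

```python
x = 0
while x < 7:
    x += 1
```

Let's trace through this code step by step.

Initialize: x = 0
Entering loop: while x < 7:

After execution: x = 7
7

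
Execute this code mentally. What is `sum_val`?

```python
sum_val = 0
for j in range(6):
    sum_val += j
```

Let's trace through this code step by step.

Initialize: sum_val = 0
Entering loop: for j in range(6):

After execution: sum_val = 15
15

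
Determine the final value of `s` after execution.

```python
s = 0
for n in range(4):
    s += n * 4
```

Let's trace through this code step by step.

Initialize: s = 0
Entering loop: for n in range(4):

After execution: s = 24
24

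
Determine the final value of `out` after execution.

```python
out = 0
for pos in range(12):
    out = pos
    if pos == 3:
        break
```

Let's trace through this code step by step.

Initialize: out = 0
Entering loop: for pos in range(12):

After execution: out = 3
3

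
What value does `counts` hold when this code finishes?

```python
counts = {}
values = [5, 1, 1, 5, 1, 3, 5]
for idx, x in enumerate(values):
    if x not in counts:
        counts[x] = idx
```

Let's trace through this code step by step.

Initialize: counts = {}
Initialize: values = [5, 1, 1, 5, 1, 3, 5]
Entering loop: for idx, x in enumerate(values):

After execution: counts = {5: 0, 1: 1, 3: 5}
{5: 0, 1: 1, 3: 5}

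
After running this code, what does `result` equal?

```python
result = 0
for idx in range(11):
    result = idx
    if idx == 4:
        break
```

Let's trace through this code step by step.

Initialize: result = 0
Entering loop: for idx in range(11):

After execution: result = 4
4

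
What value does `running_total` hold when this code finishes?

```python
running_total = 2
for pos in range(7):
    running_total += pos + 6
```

Let's trace through this code step by step.

Initialize: running_total = 2
Entering loop: for pos in range(7):

After execution: running_total = 65
65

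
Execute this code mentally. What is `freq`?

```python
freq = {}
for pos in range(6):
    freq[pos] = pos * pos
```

Let's trace through this code step by step.

Initialize: freq = {}
Entering loop: for pos in range(6):

After execution: freq = {0: 0, 1: 1, 2: 4, 3: 9, 4: 16, 5: 25}
{0: 0, 1: 1, 2: 4, 3: 9, 4: 16, 5: 25}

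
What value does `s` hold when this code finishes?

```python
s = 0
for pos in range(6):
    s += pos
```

Let's trace through this code step by step.

Initialize: s = 0
Entering loop: for pos in range(6):

After execution: s = 15
15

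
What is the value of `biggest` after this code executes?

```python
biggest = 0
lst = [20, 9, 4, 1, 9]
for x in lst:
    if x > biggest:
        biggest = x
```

Let's trace through this code step by step.

Initialize: biggest = 0
Initialize: lst = [20, 9, 4, 1, 9]
Entering loop: for x in lst:

After execution: biggest = 20
20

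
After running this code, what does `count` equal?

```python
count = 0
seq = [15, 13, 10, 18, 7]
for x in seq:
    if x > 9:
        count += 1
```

Let's trace through this code step by step.

Initialize: count = 0
Initialize: seq = [15, 13, 10, 18, 7]
Entering loop: for x in seq:

After execution: count = 4
4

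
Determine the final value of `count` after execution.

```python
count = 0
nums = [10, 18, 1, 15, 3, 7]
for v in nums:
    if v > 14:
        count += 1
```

Let's trace through this code step by step.

Initialize: count = 0
Initialize: nums = [10, 18, 1, 15, 3, 7]
Entering loop: for v in nums:

After execution: count = 2
2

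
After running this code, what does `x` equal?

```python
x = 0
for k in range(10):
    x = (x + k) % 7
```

Let's trace through this code step by step.

Initialize: x = 0
Entering loop: for k in range(10):

After execution: x = 3
3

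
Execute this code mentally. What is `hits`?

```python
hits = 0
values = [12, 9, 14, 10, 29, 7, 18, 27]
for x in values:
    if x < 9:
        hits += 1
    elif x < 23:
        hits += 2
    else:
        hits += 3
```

Let's trace through this code step by step.

Initialize: hits = 0
Initialize: values = [12, 9, 14, 10, 29, 7, 18, 27]
Entering loop: for x in values:

After execution: hits = 17
17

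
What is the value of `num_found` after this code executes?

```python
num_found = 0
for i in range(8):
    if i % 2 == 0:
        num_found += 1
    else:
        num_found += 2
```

Let's trace through this code step by step.

Initialize: num_found = 0
Entering loop: for i in range(8):

After execution: num_found = 12
12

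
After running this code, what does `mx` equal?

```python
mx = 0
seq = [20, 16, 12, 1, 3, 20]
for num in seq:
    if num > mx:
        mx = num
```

Let's trace through this code step by step.

Initialize: mx = 0
Initialize: seq = [20, 16, 12, 1, 3, 20]
Entering loop: for num in seq:

After execution: mx = 20
20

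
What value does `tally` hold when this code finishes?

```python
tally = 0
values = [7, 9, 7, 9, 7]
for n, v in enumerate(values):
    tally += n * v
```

Let's trace through this code step by step.

Initialize: tally = 0
Initialize: values = [7, 9, 7, 9, 7]
Entering loop: for n, v in enumerate(values):

After execution: tally = 78
78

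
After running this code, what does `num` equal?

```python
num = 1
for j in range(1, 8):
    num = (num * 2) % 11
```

Let's trace through this code step by step.

Initialize: num = 1
Entering loop: for j in range(1, 8):

After execution: num = 7
7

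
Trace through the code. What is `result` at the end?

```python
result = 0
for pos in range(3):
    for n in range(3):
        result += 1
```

Let's trace through this code step by step.

Initialize: result = 0
Entering loop: for pos in range(3):

After execution: result = 9
9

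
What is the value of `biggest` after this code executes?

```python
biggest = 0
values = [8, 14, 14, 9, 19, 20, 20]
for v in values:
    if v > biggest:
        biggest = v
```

Let's trace through this code step by step.

Initialize: biggest = 0
Initialize: values = [8, 14, 14, 9, 19, 20, 20]
Entering loop: for v in values:

After execution: biggest = 20
20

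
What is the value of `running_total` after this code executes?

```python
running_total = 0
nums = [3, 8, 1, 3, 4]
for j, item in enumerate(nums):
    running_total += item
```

Let's trace through this code step by step.

Initialize: running_total = 0
Initialize: nums = [3, 8, 1, 3, 4]
Entering loop: for j, item in enumerate(nums):

After execution: running_total = 19
19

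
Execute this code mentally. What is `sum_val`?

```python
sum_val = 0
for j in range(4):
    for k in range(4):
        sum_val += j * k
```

Let's trace through this code step by step.

Initialize: sum_val = 0
Entering loop: for j in range(4):

After execution: sum_val = 36
36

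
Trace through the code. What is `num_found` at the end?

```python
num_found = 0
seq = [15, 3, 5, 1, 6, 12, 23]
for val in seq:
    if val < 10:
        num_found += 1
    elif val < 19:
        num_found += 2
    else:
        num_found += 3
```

Let's trace through this code step by step.

Initialize: num_found = 0
Initialize: seq = [15, 3, 5, 1, 6, 12, 23]
Entering loop: for val in seq:

After execution: num_found = 11
11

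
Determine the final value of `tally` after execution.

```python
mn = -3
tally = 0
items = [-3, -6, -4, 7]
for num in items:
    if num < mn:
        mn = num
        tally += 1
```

Let's trace through this code step by step.

Initialize: mn = -3
Initialize: tally = 0
Initialize: items = [-3, -6, -4, 7]
Entering loop: for num in items:

After execution: tally = 1
1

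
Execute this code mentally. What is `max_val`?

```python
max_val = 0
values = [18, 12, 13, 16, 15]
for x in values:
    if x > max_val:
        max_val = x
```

Let's trace through this code step by step.

Initialize: max_val = 0
Initialize: values = [18, 12, 13, 16, 15]
Entering loop: for x in values:

After execution: max_val = 18
18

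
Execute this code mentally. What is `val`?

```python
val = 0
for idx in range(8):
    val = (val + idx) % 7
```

Let's trace through this code step by step.

Initialize: val = 0
Entering loop: for idx in range(8):

After execution: val = 0
0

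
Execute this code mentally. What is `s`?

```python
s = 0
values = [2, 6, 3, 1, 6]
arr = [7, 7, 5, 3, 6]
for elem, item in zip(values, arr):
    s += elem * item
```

Let's trace through this code step by step.

Initialize: s = 0
Initialize: values = [2, 6, 3, 1, 6]
Initialize: arr = [7, 7, 5, 3, 6]
Entering loop: for elem, item in zip(values, arr):

After execution: s = 110
110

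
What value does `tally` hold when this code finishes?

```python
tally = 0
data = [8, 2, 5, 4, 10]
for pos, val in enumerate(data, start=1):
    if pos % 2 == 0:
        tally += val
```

Let's trace through this code step by step.

Initialize: tally = 0
Initialize: data = [8, 2, 5, 4, 10]
Entering loop: for pos, val in enumerate(data, start=1):

After execution: tally = 6
6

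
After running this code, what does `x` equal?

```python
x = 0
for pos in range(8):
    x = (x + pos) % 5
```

Let's trace through this code step by step.

Initialize: x = 0
Entering loop: for pos in range(8):

After execution: x = 3
3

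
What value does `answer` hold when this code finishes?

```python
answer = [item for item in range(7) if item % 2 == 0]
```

Let's trace through this code step by step.

Initialize: answer = [item for item in range(7) if item % 2 == 0]

After execution: answer = [0, 2, 4, 6]
[0, 2, 4, 6]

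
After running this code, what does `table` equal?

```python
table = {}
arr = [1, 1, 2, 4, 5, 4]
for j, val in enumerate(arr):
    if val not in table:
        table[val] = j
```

Let's trace through this code step by step.

Initialize: table = {}
Initialize: arr = [1, 1, 2, 4, 5, 4]
Entering loop: for j, val in enumerate(arr):

After execution: table = {1: 0, 2: 2, 4: 3, 5: 4}
{1: 0, 2: 2, 4: 3, 5: 4}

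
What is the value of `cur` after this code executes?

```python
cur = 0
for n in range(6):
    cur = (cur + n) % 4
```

Let's trace through this code step by step.

Initialize: cur = 0
Entering loop: for n in range(6):

After execution: cur = 3
3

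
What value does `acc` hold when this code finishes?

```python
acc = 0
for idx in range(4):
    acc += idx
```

Let's trace through this code step by step.

Initialize: acc = 0
Entering loop: for idx in range(4):

After execution: acc = 6
6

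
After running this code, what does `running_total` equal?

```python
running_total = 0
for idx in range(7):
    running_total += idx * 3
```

Let's trace through this code step by step.

Initialize: running_total = 0
Entering loop: for idx in range(7):

After execution: running_total = 63
63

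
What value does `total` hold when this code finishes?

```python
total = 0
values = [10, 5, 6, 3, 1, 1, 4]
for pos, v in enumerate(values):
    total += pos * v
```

Let's trace through this code step by step.

Initialize: total = 0
Initialize: values = [10, 5, 6, 3, 1, 1, 4]
Entering loop: for pos, v in enumerate(values):

After execution: total = 59
59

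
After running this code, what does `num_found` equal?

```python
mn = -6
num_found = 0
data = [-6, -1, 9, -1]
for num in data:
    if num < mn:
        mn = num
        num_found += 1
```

Let's trace through this code step by step.

Initialize: mn = -6
Initialize: num_found = 0
Initialize: data = [-6, -1, 9, -1]
Entering loop: for num in data:

After execution: num_found = 0
0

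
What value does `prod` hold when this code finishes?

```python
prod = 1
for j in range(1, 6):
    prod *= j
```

Let's trace through this code step by step.

Initialize: prod = 1
Entering loop: for j in range(1, 6):

After execution: prod = 120
120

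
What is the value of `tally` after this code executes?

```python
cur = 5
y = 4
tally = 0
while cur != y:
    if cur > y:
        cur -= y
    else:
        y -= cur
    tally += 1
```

Let's trace through this code step by step.

Initialize: cur = 5
Initialize: y = 4
Initialize: tally = 0
Entering loop: while cur != y:

After execution: tally = 4
4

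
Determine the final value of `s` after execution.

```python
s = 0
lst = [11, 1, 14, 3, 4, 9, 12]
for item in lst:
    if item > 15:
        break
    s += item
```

Let's trace through this code step by step.

Initialize: s = 0
Initialize: lst = [11, 1, 14, 3, 4, 9, 12]
Entering loop: for item in lst:

After execution: s = 54
54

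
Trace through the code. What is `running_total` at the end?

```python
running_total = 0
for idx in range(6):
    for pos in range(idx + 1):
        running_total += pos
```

Let's trace through this code step by step.

Initialize: running_total = 0
Entering loop: for idx in range(6):

After execution: running_total = 35
35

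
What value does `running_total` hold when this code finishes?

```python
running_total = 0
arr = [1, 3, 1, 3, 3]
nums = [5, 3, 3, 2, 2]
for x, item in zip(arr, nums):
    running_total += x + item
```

Let's trace through this code step by step.

Initialize: running_total = 0
Initialize: arr = [1, 3, 1, 3, 3]
Initialize: nums = [5, 3, 3, 2, 2]
Entering loop: for x, item in zip(arr, nums):

After execution: running_total = 26
26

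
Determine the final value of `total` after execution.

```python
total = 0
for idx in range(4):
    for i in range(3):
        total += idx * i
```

Let's trace through this code step by step.

Initialize: total = 0
Entering loop: for idx in range(4):

After execution: total = 18
18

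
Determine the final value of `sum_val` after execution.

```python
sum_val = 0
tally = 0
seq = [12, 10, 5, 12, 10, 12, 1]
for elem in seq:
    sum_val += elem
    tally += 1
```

Let's trace through this code step by step.

Initialize: sum_val = 0
Initialize: tally = 0
Initialize: seq = [12, 10, 5, 12, 10, 12, 1]
Entering loop: for elem in seq:

After execution: sum_val = 62
62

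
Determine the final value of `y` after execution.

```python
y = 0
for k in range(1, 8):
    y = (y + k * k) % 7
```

Let's trace through this code step by step.

Initialize: y = 0
Entering loop: for k in range(1, 8):

After execution: y = 0
0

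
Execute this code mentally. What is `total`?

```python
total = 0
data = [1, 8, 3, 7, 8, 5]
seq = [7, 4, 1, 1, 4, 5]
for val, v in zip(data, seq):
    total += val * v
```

Let's trace through this code step by step.

Initialize: total = 0
Initialize: data = [1, 8, 3, 7, 8, 5]
Initialize: seq = [7, 4, 1, 1, 4, 5]
Entering loop: for val, v in zip(data, seq):

After execution: total = 106
106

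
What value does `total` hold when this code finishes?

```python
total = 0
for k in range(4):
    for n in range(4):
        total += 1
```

Let's trace through this code step by step.

Initialize: total = 0
Entering loop: for k in range(4):

After execution: total = 16
16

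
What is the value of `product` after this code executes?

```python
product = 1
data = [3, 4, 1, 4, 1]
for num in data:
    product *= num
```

Let's trace through this code step by step.

Initialize: product = 1
Initialize: data = [3, 4, 1, 4, 1]
Entering loop: for num in data:

After execution: product = 48
48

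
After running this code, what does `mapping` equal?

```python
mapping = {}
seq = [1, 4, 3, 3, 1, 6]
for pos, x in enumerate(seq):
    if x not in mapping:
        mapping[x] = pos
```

Let's trace through this code step by step.

Initialize: mapping = {}
Initialize: seq = [1, 4, 3, 3, 1, 6]
Entering loop: for pos, x in enumerate(seq):

After execution: mapping = {1: 0, 4: 1, 3: 2, 6: 5}
{1: 0, 4: 1, 3: 2, 6: 5}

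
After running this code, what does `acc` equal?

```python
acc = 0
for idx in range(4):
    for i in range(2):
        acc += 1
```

Let's trace through this code step by step.

Initialize: acc = 0
Entering loop: for idx in range(4):

After execution: acc = 8
8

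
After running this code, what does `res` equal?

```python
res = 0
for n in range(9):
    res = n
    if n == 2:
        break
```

Let's trace through this code step by step.

Initialize: res = 0
Entering loop: for n in range(9):

After execution: res = 2
2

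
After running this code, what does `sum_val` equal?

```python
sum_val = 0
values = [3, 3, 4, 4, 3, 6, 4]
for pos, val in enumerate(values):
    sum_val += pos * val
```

Let's trace through this code step by step.

Initialize: sum_val = 0
Initialize: values = [3, 3, 4, 4, 3, 6, 4]
Entering loop: for pos, val in enumerate(values):

After execution: sum_val = 89
89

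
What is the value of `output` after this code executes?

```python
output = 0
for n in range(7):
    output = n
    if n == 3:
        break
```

Let's trace through this code step by step.

Initialize: output = 0
Entering loop: for n in range(7):

After execution: output = 3
3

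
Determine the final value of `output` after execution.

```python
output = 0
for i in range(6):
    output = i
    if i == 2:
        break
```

Let's trace through this code step by step.

Initialize: output = 0
Entering loop: for i in range(6):

After execution: output = 2
2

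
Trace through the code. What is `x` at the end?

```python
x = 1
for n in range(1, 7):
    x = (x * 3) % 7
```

Let's trace through this code step by step.

Initialize: x = 1
Entering loop: for n in range(1, 7):

After execution: x = 1
1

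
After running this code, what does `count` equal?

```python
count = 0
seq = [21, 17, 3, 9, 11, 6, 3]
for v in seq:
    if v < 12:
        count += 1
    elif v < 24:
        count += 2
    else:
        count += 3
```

Let's trace through this code step by step.

Initialize: count = 0
Initialize: seq = [21, 17, 3, 9, 11, 6, 3]
Entering loop: for v in seq:

After execution: count = 9
9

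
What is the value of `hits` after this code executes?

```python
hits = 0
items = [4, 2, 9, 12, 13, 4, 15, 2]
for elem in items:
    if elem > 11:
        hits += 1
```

Let's trace through this code step by step.

Initialize: hits = 0
Initialize: items = [4, 2, 9, 12, 13, 4, 15, 2]
Entering loop: for elem in items:

After execution: hits = 3
3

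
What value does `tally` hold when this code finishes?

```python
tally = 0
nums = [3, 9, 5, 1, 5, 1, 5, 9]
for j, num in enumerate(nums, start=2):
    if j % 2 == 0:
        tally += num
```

Let's trace through this code step by step.

Initialize: tally = 0
Initialize: nums = [3, 9, 5, 1, 5, 1, 5, 9]
Entering loop: for j, num in enumerate(nums, start=2):

After execution: tally = 18
18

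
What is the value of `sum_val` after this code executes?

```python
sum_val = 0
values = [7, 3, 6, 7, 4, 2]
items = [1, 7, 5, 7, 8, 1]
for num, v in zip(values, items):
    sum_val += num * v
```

Let's trace through this code step by step.

Initialize: sum_val = 0
Initialize: values = [7, 3, 6, 7, 4, 2]
Initialize: items = [1, 7, 5, 7, 8, 1]
Entering loop: for num, v in zip(values, items):

After execution: sum_val = 141
141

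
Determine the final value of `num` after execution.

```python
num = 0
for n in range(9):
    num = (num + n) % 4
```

Let's trace through this code step by step.

Initialize: num = 0
Entering loop: for n in range(9):

After execution: num = 0
0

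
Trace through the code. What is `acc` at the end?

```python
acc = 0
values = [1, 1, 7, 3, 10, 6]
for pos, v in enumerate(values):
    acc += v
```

Let's trace through this code step by step.

Initialize: acc = 0
Initialize: values = [1, 1, 7, 3, 10, 6]
Entering loop: for pos, v in enumerate(values):

After execution: acc = 28
28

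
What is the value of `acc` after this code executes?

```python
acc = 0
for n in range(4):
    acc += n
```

Let's trace through this code step by step.

Initialize: acc = 0
Entering loop: for n in range(4):

After execution: acc = 6
6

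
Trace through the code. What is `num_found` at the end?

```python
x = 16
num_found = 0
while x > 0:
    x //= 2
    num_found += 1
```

Let's trace through this code step by step.

Initialize: x = 16
Initialize: num_found = 0
Entering loop: while x > 0:

After execution: num_found = 5
5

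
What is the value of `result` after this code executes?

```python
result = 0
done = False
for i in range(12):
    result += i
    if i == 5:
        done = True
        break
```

Let's trace through this code step by step.

Initialize: result = 0
Initialize: done = False
Entering loop: for i in range(12):

After execution: result = 15
15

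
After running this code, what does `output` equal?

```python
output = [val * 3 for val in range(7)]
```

Let's trace through this code step by step.

Initialize: output = [val * 3 for val in range(7)]

After execution: output = [0, 3, 6, 9, 12, 15, 18]
[0, 3, 6, 9, 12, 15, 18]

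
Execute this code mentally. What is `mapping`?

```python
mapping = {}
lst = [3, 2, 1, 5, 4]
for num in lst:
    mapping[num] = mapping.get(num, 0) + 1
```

Let's trace through this code step by step.

Initialize: mapping = {}
Initialize: lst = [3, 2, 1, 5, 4]
Entering loop: for num in lst:

After execution: mapping = {3: 1, 2: 1, 1: 1, 5: 1, 4: 1}
{3: 1, 2: 1, 1: 1, 5: 1, 4: 1}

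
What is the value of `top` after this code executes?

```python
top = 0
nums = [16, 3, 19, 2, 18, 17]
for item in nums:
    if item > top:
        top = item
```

Let's trace through this code step by step.

Initialize: top = 0
Initialize: nums = [16, 3, 19, 2, 18, 17]
Entering loop: for item in nums:

After execution: top = 19
19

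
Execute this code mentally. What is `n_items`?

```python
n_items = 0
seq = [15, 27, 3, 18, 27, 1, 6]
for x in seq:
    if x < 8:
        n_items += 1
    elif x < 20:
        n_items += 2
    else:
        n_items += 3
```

Let's trace through this code step by step.

Initialize: n_items = 0
Initialize: seq = [15, 27, 3, 18, 27, 1, 6]
Entering loop: for x in seq:

After execution: n_items = 13
13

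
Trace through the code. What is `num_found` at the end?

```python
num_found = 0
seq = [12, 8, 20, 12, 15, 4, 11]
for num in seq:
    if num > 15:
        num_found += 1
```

Let's trace through this code step by step.

Initialize: num_found = 0
Initialize: seq = [12, 8, 20, 12, 15, 4, 11]
Entering loop: for num in seq:

After execution: num_found = 1
1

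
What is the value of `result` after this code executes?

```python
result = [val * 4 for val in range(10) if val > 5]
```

Let's trace through this code step by step.

Initialize: result = [val * 4 for val in range(10) if val > 5]

After execution: result = [24, 28, 32, 36]
[24, 28, 32, 36]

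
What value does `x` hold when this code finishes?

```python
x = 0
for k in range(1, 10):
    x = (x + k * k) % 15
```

Let's trace through this code step by step.

Initialize: x = 0
Entering loop: for k in range(1, 10):

After execution: x = 0
0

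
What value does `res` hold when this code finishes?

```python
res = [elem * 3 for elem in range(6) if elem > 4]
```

Let's trace through this code step by step.

Initialize: res = [elem * 3 for elem in range(6) if elem > 4]

After execution: res = [15]
[15]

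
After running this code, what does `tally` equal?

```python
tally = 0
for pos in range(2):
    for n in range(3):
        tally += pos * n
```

Let's trace through this code step by step.

Initialize: tally = 0
Entering loop: for pos in range(2):

After execution: tally = 3
3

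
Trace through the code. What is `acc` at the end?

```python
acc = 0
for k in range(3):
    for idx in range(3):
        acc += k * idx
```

Let's trace through this code step by step.

Initialize: acc = 0
Entering loop: for k in range(3):

After execution: acc = 9
9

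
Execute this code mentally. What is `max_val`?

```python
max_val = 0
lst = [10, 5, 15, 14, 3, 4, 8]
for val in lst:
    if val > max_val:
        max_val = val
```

Let's trace through this code step by step.

Initialize: max_val = 0
Initialize: lst = [10, 5, 15, 14, 3, 4, 8]
Entering loop: for val in lst:

After execution: max_val = 15
15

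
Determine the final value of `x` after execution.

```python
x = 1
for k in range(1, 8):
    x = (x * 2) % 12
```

Let's trace through this code step by step.

Initialize: x = 1
Entering loop: for k in range(1, 8):

After execution: x = 8
8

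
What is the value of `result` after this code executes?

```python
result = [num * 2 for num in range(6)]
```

Let's trace through this code step by step.

Initialize: result = [num * 2 for num in range(6)]

After execution: result = [0, 2, 4, 6, 8, 10]
[0, 2, 4, 6, 8, 10]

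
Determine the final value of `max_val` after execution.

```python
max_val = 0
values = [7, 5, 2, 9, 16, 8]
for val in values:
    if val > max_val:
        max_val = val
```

Let's trace through this code step by step.

Initialize: max_val = 0
Initialize: values = [7, 5, 2, 9, 16, 8]
Entering loop: for val in values:

After execution: max_val = 16
16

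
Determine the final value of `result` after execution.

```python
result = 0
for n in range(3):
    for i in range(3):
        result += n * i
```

Let's trace through this code step by step.

Initialize: result = 0
Entering loop: for n in range(3):

After execution: result = 9
9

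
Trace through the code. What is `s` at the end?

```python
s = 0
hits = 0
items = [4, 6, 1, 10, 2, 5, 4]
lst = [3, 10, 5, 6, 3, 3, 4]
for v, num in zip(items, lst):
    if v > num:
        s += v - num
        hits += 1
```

Let's trace through this code step by step.

Initialize: s = 0
Initialize: hits = 0
Initialize: items = [4, 6, 1, 10, 2, 5, 4]
Initialize: lst = [3, 10, 5, 6, 3, 3, 4]
Entering loop: for v, num in zip(items, lst):

After execution: s = 7
7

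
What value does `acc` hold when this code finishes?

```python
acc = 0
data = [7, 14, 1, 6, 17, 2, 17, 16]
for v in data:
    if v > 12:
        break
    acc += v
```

Let's trace through this code step by step.

Initialize: acc = 0
Initialize: data = [7, 14, 1, 6, 17, 2, 17, 16]
Entering loop: for v in data:

After execution: acc = 7
7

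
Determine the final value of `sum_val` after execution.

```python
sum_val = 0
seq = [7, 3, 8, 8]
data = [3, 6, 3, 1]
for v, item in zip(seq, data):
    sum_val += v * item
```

Let's trace through this code step by step.

Initialize: sum_val = 0
Initialize: seq = [7, 3, 8, 8]
Initialize: data = [3, 6, 3, 1]
Entering loop: for v, item in zip(seq, data):

After execution: sum_val = 71
71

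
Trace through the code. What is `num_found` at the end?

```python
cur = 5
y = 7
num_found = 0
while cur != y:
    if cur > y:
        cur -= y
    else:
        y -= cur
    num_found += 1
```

Let's trace through this code step by step.

Initialize: cur = 5
Initialize: y = 7
Initialize: num_found = 0
Entering loop: while cur != y:

After execution: num_found = 4
4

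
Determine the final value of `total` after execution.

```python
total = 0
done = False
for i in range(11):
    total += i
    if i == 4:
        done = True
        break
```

Let's trace through this code step by step.

Initialize: total = 0
Initialize: done = False
Entering loop: for i in range(11):

After execution: total = 10
10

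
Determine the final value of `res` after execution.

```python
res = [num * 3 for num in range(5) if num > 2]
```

Let's trace through this code step by step.

Initialize: res = [num * 3 for num in range(5) if num > 2]

After execution: res = [9, 12]
[9, 12]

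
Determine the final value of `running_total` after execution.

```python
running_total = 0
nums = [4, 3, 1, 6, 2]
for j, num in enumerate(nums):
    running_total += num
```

Let's trace through this code step by step.

Initialize: running_total = 0
Initialize: nums = [4, 3, 1, 6, 2]
Entering loop: for j, num in enumerate(nums):

After execution: running_total = 16
16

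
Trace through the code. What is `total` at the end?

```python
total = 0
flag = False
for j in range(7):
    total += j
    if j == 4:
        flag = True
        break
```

Let's trace through this code step by step.

Initialize: total = 0
Initialize: flag = False
Entering loop: for j in range(7):

After execution: total = 10
10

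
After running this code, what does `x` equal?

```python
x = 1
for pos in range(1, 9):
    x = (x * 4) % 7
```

Let's trace through this code step by step.

Initialize: x = 1
Entering loop: for pos in range(1, 9):

After execution: x = 2
2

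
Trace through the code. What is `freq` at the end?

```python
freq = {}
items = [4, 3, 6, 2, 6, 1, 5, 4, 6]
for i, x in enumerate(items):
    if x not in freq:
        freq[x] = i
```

Let's trace through this code step by step.

Initialize: freq = {}
Initialize: items = [4, 3, 6, 2, 6, 1, 5, 4, 6]
Entering loop: for i, x in enumerate(items):

After execution: freq = {4: 0, 3: 1, 6: 2, 2: 3, 1: 5, 5: 6}
{4: 0, 3: 1, 6: 2, 2: 3, 1: 5, 5: 6}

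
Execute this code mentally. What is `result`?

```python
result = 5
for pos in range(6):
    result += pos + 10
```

Let's trace through this code step by step.

Initialize: result = 5
Entering loop: for pos in range(6):

After execution: result = 80
80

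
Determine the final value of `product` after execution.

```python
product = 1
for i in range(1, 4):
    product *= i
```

Let's trace through this code step by step.

Initialize: product = 1
Entering loop: for i in range(1, 4):

After execution: product = 6
6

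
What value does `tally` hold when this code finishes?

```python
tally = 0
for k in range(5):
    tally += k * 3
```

Let's trace through this code step by step.

Initialize: tally = 0
Entering loop: for k in range(5):

After execution: tally = 30
30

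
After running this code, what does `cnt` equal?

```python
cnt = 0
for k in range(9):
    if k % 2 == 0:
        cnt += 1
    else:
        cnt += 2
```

Let's trace through this code step by step.

Initialize: cnt = 0
Entering loop: for k in range(9):

After execution: cnt = 13
13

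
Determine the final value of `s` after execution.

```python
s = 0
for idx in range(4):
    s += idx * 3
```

Let's trace through this code step by step.

Initialize: s = 0
Entering loop: for idx in range(4):

After execution: s = 18
18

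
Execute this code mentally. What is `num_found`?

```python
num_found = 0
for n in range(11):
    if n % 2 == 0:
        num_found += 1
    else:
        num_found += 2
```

Let's trace through this code step by step.

Initialize: num_found = 0
Entering loop: for n in range(11):

After execution: num_found = 16
16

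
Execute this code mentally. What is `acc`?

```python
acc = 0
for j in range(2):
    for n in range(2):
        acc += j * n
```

Let's trace through this code step by step.

Initialize: acc = 0
Entering loop: for j in range(2):

After execution: acc = 1
1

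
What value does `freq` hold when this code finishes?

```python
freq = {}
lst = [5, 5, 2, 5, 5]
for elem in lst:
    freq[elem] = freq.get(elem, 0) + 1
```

Let's trace through this code step by step.

Initialize: freq = {}
Initialize: lst = [5, 5, 2, 5, 5]
Entering loop: for elem in lst:

After execution: freq = {5: 4, 2: 1}
{5: 4, 2: 1}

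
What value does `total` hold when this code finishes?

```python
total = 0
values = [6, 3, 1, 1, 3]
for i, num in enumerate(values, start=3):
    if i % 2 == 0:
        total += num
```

Let's trace through this code step by step.

Initialize: total = 0
Initialize: values = [6, 3, 1, 1, 3]
Entering loop: for i, num in enumerate(values, start=3):

After execution: total = 4
4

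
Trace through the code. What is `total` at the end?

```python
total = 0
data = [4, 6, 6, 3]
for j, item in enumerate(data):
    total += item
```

Let's trace through this code step by step.

Initialize: total = 0
Initialize: data = [4, 6, 6, 3]
Entering loop: for j, item in enumerate(data):

After execution: total = 19
19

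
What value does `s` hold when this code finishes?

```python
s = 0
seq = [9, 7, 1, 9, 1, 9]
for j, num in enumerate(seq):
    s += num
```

Let's trace through this code step by step.

Initialize: s = 0
Initialize: seq = [9, 7, 1, 9, 1, 9]
Entering loop: for j, num in enumerate(seq):

After execution: s = 36
36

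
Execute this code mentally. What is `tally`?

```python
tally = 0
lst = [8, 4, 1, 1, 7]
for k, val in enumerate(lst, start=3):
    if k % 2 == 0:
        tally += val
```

Let's trace through this code step by step.

Initialize: tally = 0
Initialize: lst = [8, 4, 1, 1, 7]
Entering loop: for k, val in enumerate(lst, start=3):

After execution: tally = 5
5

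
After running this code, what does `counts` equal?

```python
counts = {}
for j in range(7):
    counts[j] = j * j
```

Let's trace through this code step by step.

Initialize: counts = {}
Entering loop: for j in range(7):

After execution: counts = {0: 0, 1: 1, 2: 4, 3: 9, 4: 16, 5: 25, 6: 36}
{0: 0, 1: 1, 2: 4, 3: 9, 4: 16, 5: 25, 6: 36}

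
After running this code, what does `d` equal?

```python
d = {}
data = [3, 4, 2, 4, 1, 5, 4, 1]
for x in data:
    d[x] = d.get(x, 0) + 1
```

Let's trace through this code step by step.

Initialize: d = {}
Initialize: data = [3, 4, 2, 4, 1, 5, 4, 1]
Entering loop: for x in data:

After execution: d = {3: 1, 4: 3, 2: 1, 1: 2, 5: 1}
{3: 1, 4: 3, 2: 1, 1: 2, 5: 1}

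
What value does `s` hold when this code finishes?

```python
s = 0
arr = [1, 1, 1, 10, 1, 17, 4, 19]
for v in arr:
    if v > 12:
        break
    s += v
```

Let's trace through this code step by step.

Initialize: s = 0
Initialize: arr = [1, 1, 1, 10, 1, 17, 4, 19]
Entering loop: for v in arr:

After execution: s = 14
14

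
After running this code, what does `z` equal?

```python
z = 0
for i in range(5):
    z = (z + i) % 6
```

Let's trace through this code step by step.

Initialize: z = 0
Entering loop: for i in range(5):

After execution: z = 4
4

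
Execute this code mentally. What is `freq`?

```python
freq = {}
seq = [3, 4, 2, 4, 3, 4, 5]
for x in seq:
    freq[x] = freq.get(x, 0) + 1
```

Let's trace through this code step by step.

Initialize: freq = {}
Initialize: seq = [3, 4, 2, 4, 3, 4, 5]
Entering loop: for x in seq:

After execution: freq = {3: 2, 4: 3, 2: 1, 5: 1}
{3: 2, 4: 3, 2: 1, 5: 1}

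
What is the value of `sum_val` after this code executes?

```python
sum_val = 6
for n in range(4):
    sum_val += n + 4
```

Let's trace through this code step by step.

Initialize: sum_val = 6
Entering loop: for n in range(4):

After execution: sum_val = 28
28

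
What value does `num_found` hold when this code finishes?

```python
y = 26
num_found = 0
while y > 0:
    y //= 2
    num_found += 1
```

Let's trace through this code step by step.

Initialize: y = 26
Initialize: num_found = 0
Entering loop: while y > 0:

After execution: num_found = 5
5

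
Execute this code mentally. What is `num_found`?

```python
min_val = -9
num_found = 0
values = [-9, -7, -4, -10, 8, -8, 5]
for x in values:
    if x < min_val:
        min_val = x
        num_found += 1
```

Let's trace through this code step by step.

Initialize: min_val = -9
Initialize: num_found = 0
Initialize: values = [-9, -7, -4, -10, 8, -8, 5]
Entering loop: for x in values:

After execution: num_found = 1
1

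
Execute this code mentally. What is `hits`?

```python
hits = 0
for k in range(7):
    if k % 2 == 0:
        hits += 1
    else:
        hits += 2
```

Let's trace through this code step by step.

Initialize: hits = 0
Entering loop: for k in range(7):

After execution: hits = 10
10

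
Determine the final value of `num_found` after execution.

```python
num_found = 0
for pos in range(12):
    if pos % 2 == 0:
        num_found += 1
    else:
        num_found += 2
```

Let's trace through this code step by step.

Initialize: num_found = 0
Entering loop: for pos in range(12):

After execution: num_found = 18
18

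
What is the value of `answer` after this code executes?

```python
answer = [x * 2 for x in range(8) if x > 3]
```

Let's trace through this code step by step.

Initialize: answer = [x * 2 for x in range(8) if x > 3]

After execution: answer = [8, 10, 12, 14]
[8, 10, 12, 14]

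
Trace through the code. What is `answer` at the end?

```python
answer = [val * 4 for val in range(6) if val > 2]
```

Let's trace through this code step by step.

Initialize: answer = [val * 4 for val in range(6) if val > 2]

After execution: answer = [12, 16, 20]
[12, 16, 20]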